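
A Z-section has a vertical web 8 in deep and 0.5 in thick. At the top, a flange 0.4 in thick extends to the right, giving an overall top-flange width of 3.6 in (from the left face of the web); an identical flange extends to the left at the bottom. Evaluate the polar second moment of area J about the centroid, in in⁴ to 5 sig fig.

Decompose the section into non-overlapping parts with the origin at the bottom-left of its bounding rectangle.
Web: 0.5 × 8, A = 4 in², y = 4 in, Ī = 21.33333 in⁴.
Top flange (beyond web): 3.1 × 0.4, A = 1.24 in², y = 7.8 in, Ī = 0.01653333 in⁴.
Bottom flange (beyond web): 3.1 × 0.4, A = 1.24 in², y = 0.2 in, Ī = 0.01653333 in⁴.
Centroid: ȳ = ΣA·y / ΣA = 4 in.
Transfer each piece to the centroidal x-axis using Ī + A·d² with d = y − 4:
  web: d = 0 in → contributes +21.33333 in⁴
  top flange (beyond web): d = 3.8 in → contributes +17.92213 in⁴
  bottom flange (beyond web): d = -3.8 in → contributes +17.92213 in⁴
Total I = 57.1776 in⁴.
For the y-axis: x̄ = 3.35 in.
Repeating about the centroidal y-axis gives I_y = 10.1046 in⁴.
Polar second moment: J = I_x + I_y = 67.2822 in⁴.

J ≈ 67.282 in⁴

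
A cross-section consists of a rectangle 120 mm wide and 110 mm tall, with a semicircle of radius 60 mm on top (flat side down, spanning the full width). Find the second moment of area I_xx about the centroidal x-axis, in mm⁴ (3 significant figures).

Decompose the section into non-overlapping parts with the origin at the bottom-left of its bounding rectangle.
Rectangular body: 120 × 110, A = 13 200 mm², y = 55 mm, Ī = 13 310 000 mm⁴.
Semicircular cap: semicircle r = 60, A = 5654.9 mm², y = 135.46 mm, Ī = 1 422 450 mm⁴.
Centroid: ȳ = ΣA·y / ΣA = 79.133 mm.
Transfer each piece to the centroidal x-axis using Ī + A·d² with d = y − 79.133:
  rectangular body: d = -24.133 mm → contributes +20 997 472 mm⁴
  semicircular cap: d = 56.332 mm → contributes +19 367 104 mm⁴
Total I = 40 364 575 mm⁴.

I_xx ≈ 4.04 × 10⁷ mm⁴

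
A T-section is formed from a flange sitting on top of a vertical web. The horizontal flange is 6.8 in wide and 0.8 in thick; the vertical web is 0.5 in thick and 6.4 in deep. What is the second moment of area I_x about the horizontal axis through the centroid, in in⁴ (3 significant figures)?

I_x ≈ 37.3 in⁴

Break the section into simple shapes (no overlaps), measuring from the bottom-left corner of the bounding box.
Flange: 6.8 × 0.8, A = 5.44 in², y = 6.8 in, Ī = 0.29013 in⁴.
Web: 0.5 × 6.4, A = 3.2 in², y = 3.2 in, Ī = 10.923 in⁴.
Centroid: ȳ = ΣA·y / ΣA = 5.4667 in.
Transfer each piece to the horizontal axis through the centroid using Ī + A·d² with d = y − 5.4667:
  flange: d = 1.3333 in → contributes +9.9612 in⁴
  web: d = -2.2667 in → contributes +27.364 in⁴
Total I = 37.325 in⁴.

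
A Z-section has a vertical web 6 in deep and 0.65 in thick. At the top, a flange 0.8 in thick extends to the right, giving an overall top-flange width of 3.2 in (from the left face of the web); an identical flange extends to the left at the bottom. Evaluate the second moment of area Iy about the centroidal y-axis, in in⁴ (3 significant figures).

Split into non-overlapping primitives; take the origin at the lower-left of the bounding box.
Web: 0.65 × 6, A = 3.9 in², x = 2.875 in, Ī = 0.13731 in⁴.
Top flange (beyond web): 2.55 × 0.8, A = 2.04 in², x = 4.475 in, Ī = 1.1054 in⁴.
Bottom flange (beyond web): 2.55 × 0.8, A = 2.04 in², x = 1.275 in, Ī = 1.1054 in⁴.
Centroid: x̄ = ΣA·x / ΣA = 2.875 in.
Transfer each piece to the centroidal y-axis using Ī + A·d² with d = x − 2.875:
  web: d = 0 in → contributes +0.13731 in⁴
  top flange (beyond web): d = 1.6 in → contributes +6.3278 in⁴
  bottom flange (beyond web): d = -1.6 in → contributes +6.3278 in⁴
Total I = 12.793 in⁴.

Iy ≈ 12.8 in⁴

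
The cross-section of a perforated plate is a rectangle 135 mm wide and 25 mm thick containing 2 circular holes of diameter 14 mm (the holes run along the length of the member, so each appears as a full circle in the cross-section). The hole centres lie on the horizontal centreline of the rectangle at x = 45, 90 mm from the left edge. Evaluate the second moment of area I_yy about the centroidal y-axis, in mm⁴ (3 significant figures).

Split into non-overlapping primitives; take the origin at the lower-left of the bounding box.
Plate: 135 × 25, A = 3 375 mm², x = 67.5 mm, Ī = 5 125 781 mm⁴.
Hole 1 (subtracted): ⌀14, A = 153.94 mm², x = 45 mm, Ī = 1885.7 mm⁴.
Hole 2 (subtracted): ⌀14, A = 153.94 mm², x = 90 mm, Ī = 1885.7 mm⁴.
By symmetry the centroid is at mid-width, x̄ = 67.5 mm.
Transfer each piece to the centroidal y-axis using Ī + A·d² with d = x − 67.5:
  plate: d = 0 mm → contributes +5 125 781 mm⁴
  hole 1: d = -22.5 mm → contributes −79 817 mm⁴
  hole 2: d = 22.5 mm → contributes −79 817 mm⁴
Total I = 4 966 148 mm⁴.

I_yy ≈ 4.97 × 10⁶ mm⁴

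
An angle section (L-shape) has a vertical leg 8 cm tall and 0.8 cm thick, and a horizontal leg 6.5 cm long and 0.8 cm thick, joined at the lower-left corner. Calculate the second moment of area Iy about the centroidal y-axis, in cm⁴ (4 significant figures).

Treat the section as a set of non-overlapping primitives; coordinates are from the bounding-box lower-left.
Vertical leg: 0.8 × 8, A = 6.4 cm², x = 0.4 cm, Ī = 0.341333 cm⁴.
Horizontal leg (remainder): 5.7 × 0.8, A = 4.56 cm², x = 3.65 cm, Ī = 12.3462 cm⁴.
Centroid: x̄ = ΣA·x / ΣA = 1.75219 cm.
Transfer each piece to the centroidal y-axis using Ī + A·d² with d = x − 1.75219:
  vertical leg: d = -1.35219 cm → contributes +12.0432 cm⁴
  horizontal leg (remainder): d = 1.89781 cm → contributes +28.7699 cm⁴
Total I = 40.8131 cm⁴.

Iy ≈ 40.81 cm⁴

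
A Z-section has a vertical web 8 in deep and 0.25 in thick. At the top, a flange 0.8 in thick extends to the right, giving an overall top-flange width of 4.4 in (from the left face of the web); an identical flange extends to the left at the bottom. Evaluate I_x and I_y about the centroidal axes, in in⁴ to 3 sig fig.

Split into non-overlapping primitives; take the origin at the lower-left of the bounding box.
Web: 0.25 × 8, A = 2 in², y = 4 in, Ī = 10.667 in⁴.
Top flange (beyond web): 4.15 × 0.8, A = 3.32 in², y = 7.6 in, Ī = 0.17707 in⁴.
Bottom flange (beyond web): 4.15 × 0.8, A = 3.32 in², y = 0.4 in, Ī = 0.17707 in⁴.
Centroid: ȳ = ΣA·y / ΣA = 4 in.
Transfer each piece to the centroidal x-axis using Ī + A·d² with d = y − 4:
  web: d = 0 in → contributes +10.667 in⁴
  top flange (beyond web): d = 3.6 in → contributes +43.204 in⁴
  bottom flange (beyond web): d = -3.6 in → contributes +43.204 in⁴
Total I = 97.075 in⁴.
For the y-axis: x̄ = 4.275 in.
Repeating about the centroidal y-axis gives I_y = 41.678 in⁴.

I_x ≈ 97.1 in⁴, I_y ≈ 41.7 in⁴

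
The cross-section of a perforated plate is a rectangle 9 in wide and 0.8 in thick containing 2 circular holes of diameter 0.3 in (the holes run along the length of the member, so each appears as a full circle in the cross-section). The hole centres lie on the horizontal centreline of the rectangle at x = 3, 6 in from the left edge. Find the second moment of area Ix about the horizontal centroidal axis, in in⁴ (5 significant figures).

Ix ≈ 0.38320 in⁴

Split into non-overlapping primitives; take the origin at the lower-left of the bounding box.
Plate: 9 × 0.8, A = 7.2 in², y = 0.4 in, Ī = 0.384 in⁴.
Hole 1 (subtracted): ⌀0.3, A = 0.07068583 in², y = 0.4 in, Ī = 0.0003976078 in⁴.
Hole 2 (subtracted): ⌀0.3, A = 0.07068583 in², y = 0.4 in, Ī = 0.0003976078 in⁴.
By symmetry the centroid is at mid-height, ȳ = 0.4 in.
All pieces are centred on the horizontal centroidal axis, so I = ΣĪ (holes subtracted) = 0.3832048 in⁴.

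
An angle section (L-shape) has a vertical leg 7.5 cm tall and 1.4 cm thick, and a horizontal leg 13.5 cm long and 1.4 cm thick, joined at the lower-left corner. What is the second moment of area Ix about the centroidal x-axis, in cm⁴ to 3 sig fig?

Ix ≈ 112 cm⁴

Treat the section as a set of non-overlapping primitives; coordinates are from the bounding-box lower-left.
Vertical leg: 1.4 × 7.5, A = 10.5 cm², y = 3.75 cm, Ī = 49.219 cm⁴.
Horizontal leg (remainder): 12.1 × 1.4, A = 16.94 cm², y = 0.7 cm, Ī = 2.7669 cm⁴.
Centroid: ȳ = ΣA·y / ΣA = 1.8671 cm.
Transfer each piece to the centroidal x-axis using Ī + A·d² with d = y − 1.8671:
  vertical leg: d = 1.8829 cm → contributes +86.445 cm⁴
  horizontal leg (remainder): d = -1.1671 cm → contributes +25.841 cm⁴
Total I = 112.29 cm⁴.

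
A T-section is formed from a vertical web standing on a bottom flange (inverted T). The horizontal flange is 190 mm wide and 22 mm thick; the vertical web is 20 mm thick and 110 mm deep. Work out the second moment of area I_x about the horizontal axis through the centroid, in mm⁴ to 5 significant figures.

Treat the section as a set of non-overlapping primitives; coordinates are from the bounding-box lower-left.
Flange: 190 × 22, A = 4 180 mm², y = 11 mm, Ī = 168593.3 mm⁴.
Web: 20 × 110, A = 2 200 mm², y = 77 mm, Ī = 2 218 333 mm⁴.
Centroid: ȳ = ΣA·y / ΣA = 33.75862 mm.
Transfer each piece to the horizontal axis through the centroid using Ī + A·d² with d = y − 33.75862:
  flange: d = -22.75862 mm → contributes +2 333 644 mm⁴
  web: d = 43.24138 mm → contributes +6 331 930 mm⁴
Total I = 8 665 575 mm⁴.

I_x ≈ 8.6656 × 10⁶ mm⁴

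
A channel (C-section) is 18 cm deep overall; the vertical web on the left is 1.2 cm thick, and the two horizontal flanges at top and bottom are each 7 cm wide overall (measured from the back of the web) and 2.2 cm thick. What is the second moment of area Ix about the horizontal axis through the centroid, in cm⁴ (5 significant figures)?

Ix ≈ 2186.2 cm⁴

Treat the section as a set of non-overlapping primitives; coordinates are from the bounding-box lower-left.
Web: 1.2 × 18, A = 21.6 cm², y = 9 cm, Ī = 583.2 cm⁴.
Top flange (beyond web): 5.8 × 2.2, A = 12.76 cm², y = 16.9 cm, Ī = 5.146533 cm⁴.
Bottom flange (beyond web): 5.8 × 2.2, A = 12.76 cm², y = 1.1 cm, Ī = 5.146533 cm⁴.
By symmetry the centroid is at mid-height, ȳ = 9 cm.
Transfer each piece to the horizontal axis through the centroid using Ī + A·d² with d = y − 9:
  web: d = 0 cm → contributes +583.2 cm⁴
  top flange (beyond web): d = 7.9 cm → contributes +801.4981 cm⁴
  bottom flange (beyond web): d = -7.9 cm → contributes +801.4981 cm⁴
Total I = 2186.196 cm⁴.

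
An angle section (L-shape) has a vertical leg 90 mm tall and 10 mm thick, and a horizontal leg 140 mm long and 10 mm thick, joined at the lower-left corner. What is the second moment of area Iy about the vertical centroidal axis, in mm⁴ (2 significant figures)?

Iy ≈ 4.4 × 10⁶ mm⁴

Split into non-overlapping primitives; take the origin at the lower-left of the bounding box.
Vertical leg: 10 × 90, A = 900 mm², x = 5 mm, Ī = 7 500 mm⁴.
Horizontal leg (remainder): 130 × 10, A = 1 300 mm², x = 75 mm, Ī = 1 830 833 mm⁴.
Centroid: x̄ = ΣA·x / ΣA = 46.36 mm.
Transfer each piece to the vertical centroidal axis using Ī + A·d² with d = x − 46.36:
  vertical leg: d = -41.36 mm → contributes +1 547 355 mm⁴
  horizontal leg (remainder): d = 28.64 mm → contributes +2 896 887 mm⁴
Total I = 4 444 242 mm⁴.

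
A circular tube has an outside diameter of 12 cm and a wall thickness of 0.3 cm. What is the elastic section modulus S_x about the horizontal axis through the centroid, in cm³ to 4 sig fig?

S_x ≈ 31.47 cm³

Split into non-overlapping primitives; take the origin at the lower-left of the bounding box.
Outer circle: ⌀12, A = 113.097 cm², y = 6 cm, Ī = 1017.88 cm⁴.
Bore (subtracted): ⌀11.4, A = 102.07 cm², y = 6 cm, Ī = 829.066 cm⁴.
By symmetry the centroid is at mid-height, ȳ = 6 cm.
All pieces are centred on the horizontal axis through the centroid, so I = ΣĪ (holes subtracted) = 188.81 cm⁴.
Extreme fibre distance c = 6 cm; S = I/c = 31.4683 cm³.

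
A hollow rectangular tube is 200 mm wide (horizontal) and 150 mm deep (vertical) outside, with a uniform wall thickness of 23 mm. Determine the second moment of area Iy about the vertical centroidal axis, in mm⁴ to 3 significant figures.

Iy ≈ 6.83 × 10⁷ mm⁴

Break the section into simple shapes (no overlaps), measuring from the bottom-left corner of the bounding box.
Outer rectangle: 200 × 150, A = 30 000 mm², x = 100 mm, Ī = 100 000 000 mm⁴.
Inner void (subtracted): 154 × 104, A = 16 016 mm², x = 100 mm, Ī = 31 652 955 mm⁴.
By symmetry the centroid is at mid-width, x̄ = 100 mm.
All pieces are centred on the vertical centroidal axis, so I = ΣĪ (holes subtracted) = 68 347 045 mm⁴.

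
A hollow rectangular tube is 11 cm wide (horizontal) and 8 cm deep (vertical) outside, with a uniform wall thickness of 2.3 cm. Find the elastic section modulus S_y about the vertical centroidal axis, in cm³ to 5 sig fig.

Break the section into simple shapes (no overlaps), measuring from the bottom-left corner of the bounding box.
Outer rectangle: 11 × 8, A = 88 cm², x = 5.5 cm, Ī = 887.3333 cm⁴.
Inner void (subtracted): 6.4 × 3.4, A = 21.76 cm², x = 5.5 cm, Ī = 74.27413 cm⁴.
By symmetry the centroid is at mid-width, x̄ = 5.5 cm.
All pieces are centred on the vertical centroidal axis, so I = ΣĪ (holes subtracted) = 813.0592 cm⁴.
Extreme fibre distance c = 5.5 cm; S = I/c = 147.8289 cm³.

S_y ≈ 147.83 cm³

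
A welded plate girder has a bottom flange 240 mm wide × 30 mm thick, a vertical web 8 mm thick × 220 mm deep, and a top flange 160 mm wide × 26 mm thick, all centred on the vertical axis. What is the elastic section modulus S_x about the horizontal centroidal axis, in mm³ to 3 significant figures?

Split into non-overlapping primitives; take the origin at the lower-left of the bounding box.
Bottom plate: 240 × 30, A = 7 200 mm², y = 15 mm, Ī = 540 000 mm⁴.
Web plate: 8 × 220, A = 1 760 mm², y = 140 mm, Ī = 7 098 667 mm⁴.
Top plate: 160 × 26, A = 4 160 mm², y = 263 mm, Ī = 234 347 mm⁴.
Centroid: ȳ = ΣA·y / ΣA = 110.4 mm.
Transfer each piece to the horizontal centroidal axis using Ī + A·d² with d = y − 110.4:
  bottom plate: d = -95.402 mm → contributes +66 071 703 mm⁴
  web plate: d = 29.598 mm → contributes +8 640 454 mm⁴
  top plate: d = 152.6 mm → contributes +97 104 172 mm⁴
Total I = 171 816 328 mm⁴.
Extreme fibre distance c = 165.6 mm; S = I/c = 1 037 553 mm³.

S_x ≈ 1.04 × 10⁶ mm³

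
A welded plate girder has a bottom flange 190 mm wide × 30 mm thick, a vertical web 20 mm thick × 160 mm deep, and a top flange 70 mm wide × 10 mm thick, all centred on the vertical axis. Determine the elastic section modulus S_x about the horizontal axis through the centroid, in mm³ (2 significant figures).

Break the section into simple shapes (no overlaps), measuring from the bottom-left corner of the bounding box.
Bottom plate: 190 × 30, A = 5 700 mm², y = 15 mm, Ī = 427 500 mm⁴.
Web plate: 20 × 160, A = 3 200 mm², y = 110 mm, Ī = 6 826 667 mm⁴.
Top plate: 70 × 10, A = 700 mm², y = 195 mm, Ī = 5 833 mm⁴.
Centroid: ȳ = ΣA·y / ΣA = 59.79 mm.
Transfer each piece to the horizontal axis through the centroid using Ī + A·d² with d = y − 59.79:
  bottom plate: d = -44.79 mm → contributes +11 863 372 mm⁴
  web plate: d = 50.21 mm → contributes +14 893 472 mm⁴
  top plate: d = 135.2 mm → contributes +12 802 739 mm⁴
Total I = 39 559 583 mm⁴.
Extreme fibre distance c = 140.2 mm; S = I/c = 282 149 mm³.

S_x ≈ 2.8 × 10⁵ mm³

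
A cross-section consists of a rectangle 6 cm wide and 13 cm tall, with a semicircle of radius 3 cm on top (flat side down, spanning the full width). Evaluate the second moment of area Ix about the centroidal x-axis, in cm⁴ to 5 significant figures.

Ix ≈ 1830.5 cm⁴

Split into non-overlapping primitives; take the origin at the lower-left of the bounding box.
Rectangular body: 6 × 13, A = 78 cm², y = 6.5 cm, Ī = 1098.5 cm⁴.
Semicircular cap: semicircle r = 3, A = 14.13717 cm², y = 14.27324 cm, Ī = 8.890314 cm⁴.
Centroid: ȳ = ΣA·y / ΣA = 7.692696 cm.
Transfer each piece to the centroidal x-axis using Ī + A·d² with d = y − 7.692696:
  rectangular body: d = -1.192696 cm → contributes +1209.457 cm⁴
  semicircular cap: d = 6.580544 cm → contributes +621.08 cm⁴
Total I = 1830.537 cm⁴.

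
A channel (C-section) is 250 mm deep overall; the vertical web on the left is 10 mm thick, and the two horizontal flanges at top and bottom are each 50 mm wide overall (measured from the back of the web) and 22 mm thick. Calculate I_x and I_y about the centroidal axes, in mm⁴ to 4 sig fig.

I_x ≈ 3.596 × 10⁷ mm⁴, I_y ≈ 9.010 × 10⁵ mm⁴

Treat the section as a set of non-overlapping primitives; coordinates are from the bounding-box lower-left.
Web: 10 × 250, A = 2 500 mm², y = 125 mm, Ī = 13 020 833 mm⁴.
Top flange (beyond web): 40 × 22, A = 880 mm², y = 239 mm, Ī = 35493.3 mm⁴.
Bottom flange (beyond web): 40 × 22, A = 880 mm², y = 11 mm, Ī = 35493.3 mm⁴.
By symmetry the centroid is at mid-height, ȳ = 125 mm.
Transfer each piece to the centroidal x-axis using Ī + A·d² with d = y − 125:
  web: d = 0 mm → contributes +13 020 833 mm⁴
  top flange (beyond web): d = 114 mm → contributes +11 471 973 mm⁴
  bottom flange (beyond web): d = -114 mm → contributes +11 471 973 mm⁴
Total I = 35 964 780 mm⁴.
For the y-axis: x̄ = 15.3286 mm.
Repeating about the centroidal y-axis gives I_y = 901 040 mm⁴.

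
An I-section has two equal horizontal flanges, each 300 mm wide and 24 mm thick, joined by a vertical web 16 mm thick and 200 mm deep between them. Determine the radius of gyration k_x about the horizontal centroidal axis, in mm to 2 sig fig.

k_x ≈ 100 mm

Treat the section as a set of non-overlapping primitives; coordinates are from the bounding-box lower-left.
Bottom flange: 300 × 24, A = 7 200 mm², y = 12 mm, Ī = 345 600 mm⁴.
Web: 16 × 200, A = 3 200 mm², y = 124 mm, Ī = 10 666 667 mm⁴.
Top flange: 300 × 24, A = 7 200 mm², y = 236 mm, Ī = 345 600 mm⁴.
By symmetry the centroid is at mid-height, ȳ = 124 mm.
Transfer each piece to the horizontal centroidal axis using Ī + A·d² with d = y − 124:
  bottom flange: d = -112 mm → contributes +90 662 400 mm⁴
  web: d = 0 mm → contributes +10 666 667 mm⁴
  top flange: d = 112 mm → contributes +90 662 400 mm⁴
Total I = 191 991 467 mm⁴.
Radius of gyration: k = √(I/A) = √(191 991 467 / 17 600) = 104.4 mm.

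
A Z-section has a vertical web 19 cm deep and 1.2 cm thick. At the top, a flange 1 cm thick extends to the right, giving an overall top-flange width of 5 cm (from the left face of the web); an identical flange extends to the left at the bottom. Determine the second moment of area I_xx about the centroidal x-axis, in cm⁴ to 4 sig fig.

I_xx ≈ 1302 cm⁴

Break the section into simple shapes (no overlaps), measuring from the bottom-left corner of the bounding box.
Web: 1.2 × 19, A = 22.8 cm², y = 9.5 cm, Ī = 685.9 cm⁴.
Top flange (beyond web): 3.8 × 1, A = 3.8 cm², y = 18.5 cm, Ī = 0.316667 cm⁴.
Bottom flange (beyond web): 3.8 × 1, A = 3.8 cm², y = 0.5 cm, Ī = 0.316667 cm⁴.
Centroid: ȳ = ΣA·y / ΣA = 9.5 cm.
Transfer each piece to the centroidal x-axis using Ī + A·d² with d = y − 9.5:
  web: d = 0 cm → contributes +685.9 cm⁴
  top flange (beyond web): d = 9 cm → contributes +308.117 cm⁴
  bottom flange (beyond web): d = -9 cm → contributes +308.117 cm⁴
Total I = 1302.13 cm⁴.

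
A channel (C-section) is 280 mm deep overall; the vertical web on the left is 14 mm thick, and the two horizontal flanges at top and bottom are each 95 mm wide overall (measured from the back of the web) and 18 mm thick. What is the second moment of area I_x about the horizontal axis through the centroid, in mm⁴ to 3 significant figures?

I_x ≈ 7.57 × 10⁷ mm⁴

Split into non-overlapping primitives; take the origin at the lower-left of the bounding box.
Web: 14 × 280, A = 3 920 mm², y = 140 mm, Ī = 25 610 667 mm⁴.
Top flange (beyond web): 81 × 18, A = 1 458 mm², y = 271 mm, Ī = 39 366 mm⁴.
Bottom flange (beyond web): 81 × 18, A = 1 458 mm², y = 9 mm, Ī = 39 366 mm⁴.
By symmetry the centroid is at mid-height, ȳ = 140 mm.
Transfer each piece to the horizontal axis through the centroid using Ī + A·d² with d = y − 140:
  web: d = 0 mm → contributes +25 610 667 mm⁴
  top flange (beyond web): d = 131 mm → contributes +25 060 104 mm⁴
  bottom flange (beyond web): d = -131 mm → contributes +25 060 104 mm⁴
Total I = 75 730 875 mm⁴.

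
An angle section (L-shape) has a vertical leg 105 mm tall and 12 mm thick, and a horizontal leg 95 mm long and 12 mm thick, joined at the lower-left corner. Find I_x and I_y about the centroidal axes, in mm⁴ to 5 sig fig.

Split into non-overlapping primitives; take the origin at the lower-left of the bounding box.
Vertical leg: 12 × 105, A = 1 260 mm², y = 52.5 mm, Ī = 1 157 625 mm⁴.
Horizontal leg (remainder): 83 × 12, A = 996 mm², y = 6 mm, Ī = 11 952 mm⁴.
Centroid: ȳ = ΣA·y / ΣA = 31.97074 mm.
Transfer each piece to the centroidal x-axis using Ī + A·d² with d = y − 31.97074:
  vertical leg: d = 20.52926 mm → contributes +1 688 652 mm⁴
  horizontal leg (remainder): d = -25.97074 mm → contributes +683733.7 mm⁴
Total I = 2 372 386 mm⁴.
For the y-axis: x̄ = 26.97074 mm.
Repeating about the centroidal y-axis gives I_y = 1 842 006 mm⁴.

I_x ≈ 2.3724 × 10⁶ mm⁴, I_y ≈ 1.8420 × 10⁶ mm⁴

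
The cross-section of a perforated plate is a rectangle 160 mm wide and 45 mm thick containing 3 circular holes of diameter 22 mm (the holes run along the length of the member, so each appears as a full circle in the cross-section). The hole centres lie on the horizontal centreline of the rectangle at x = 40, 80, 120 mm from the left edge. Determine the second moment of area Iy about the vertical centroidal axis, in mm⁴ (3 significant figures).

Decompose the section into non-overlapping parts with the origin at the bottom-left of its bounding rectangle.
Plate: 160 × 45, A = 7 200 mm², x = 80 mm, Ī = 15 360 000 mm⁴.
Hole 1 (subtracted): ⌀22, A = 380.13 mm², x = 40 mm, Ī = 11 499 mm⁴.
Hole 2 (subtracted): ⌀22, A = 380.13 mm², x = 80 mm, Ī = 11 499 mm⁴.
Hole 3 (subtracted): ⌀22, A = 380.13 mm², x = 120 mm, Ī = 11 499 mm⁴.
By symmetry the centroid is at mid-width, x̄ = 80 mm.
Transfer each piece to the vertical centroidal axis using Ī + A·d² with d = x − 80:
  plate: d = 0 mm → contributes +15 360 000 mm⁴
  hole 1: d = -40 mm → contributes −619 711 mm⁴
  hole 2: d = 0 mm → contributes −11 499 mm⁴
  hole 3: d = 40 mm → contributes −619 711 mm⁴
Total I = 14 109 078 mm⁴.

Iy ≈ 1.41 × 10⁷ mm⁴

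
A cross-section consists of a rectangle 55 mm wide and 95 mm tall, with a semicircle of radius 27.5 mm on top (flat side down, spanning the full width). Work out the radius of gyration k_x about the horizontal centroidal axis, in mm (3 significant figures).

k_x ≈ 33.9 mm

Break the section into simple shapes (no overlaps), measuring from the bottom-left corner of the bounding box.
Rectangular body: 55 × 95, A = 5 225 mm², y = 47.5 mm, Ī = 3 929 635 mm⁴.
Semicircular cap: semicircle r = 27.5, A = 1187.9 mm², y = 106.67 mm, Ī = 62 772 mm⁴.
Centroid: ȳ = ΣA·y / ΣA = 58.461 mm.
Transfer each piece to the horizontal centroidal axis using Ī + A·d² with d = y − 58.461:
  rectangular body: d = -10.961 mm → contributes +4 557 360 mm⁴
  semicircular cap: d = 48.211 mm → contributes +2 823 795 mm⁴
Total I = 7 381 155 mm⁴.
Radius of gyration: k = √(I/A) = √(7 381 155 / 6412.9) = 33.926 mm.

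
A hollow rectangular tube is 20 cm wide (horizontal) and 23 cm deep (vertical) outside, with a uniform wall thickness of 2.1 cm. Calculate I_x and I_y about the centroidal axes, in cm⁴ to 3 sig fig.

Break the section into simple shapes (no overlaps), measuring from the bottom-left corner of the bounding box.
Outer rectangle: 20 × 23, A = 460 cm², y = 11.5 cm, Ī = 20 278 cm⁴.
Inner void (subtracted): 15.8 × 18.8, A = 297.04 cm², y = 11.5 cm, Ī = 8748.8 cm⁴.
By symmetry the centroid is at mid-height, ȳ = 11.5 cm.
All pieces are centred on the centroidal x-axis, so I = ΣĪ (holes subtracted) = 11 530 cm⁴.
Repeating about the centroidal y-axis gives I_y = 9153.9 cm⁴.

I_x ≈ 1.15 × 10⁴ cm⁴, I_y ≈ 9150 cm⁴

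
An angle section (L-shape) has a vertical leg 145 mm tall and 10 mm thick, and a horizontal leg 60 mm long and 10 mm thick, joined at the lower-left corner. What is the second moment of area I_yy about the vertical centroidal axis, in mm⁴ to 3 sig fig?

Decompose the section into non-overlapping parts with the origin at the bottom-left of its bounding rectangle.
Vertical leg: 10 × 145, A = 1 450 mm², x = 5 mm, Ī = 12 083 mm⁴.
Horizontal leg (remainder): 50 × 10, A = 500 mm², x = 35 mm, Ī = 104 167 mm⁴.
Centroid: x̄ = ΣA·x / ΣA = 12.692 mm.
Transfer each piece to the vertical centroidal axis using Ī + A·d² with d = x − 12.692:
  vertical leg: d = -7.6923 mm → contributes +97 882 mm⁴
  horizontal leg (remainder): d = 22.308 mm → contributes +352 983 mm⁴
Total I = 450 865 mm⁴.

I_yy ≈ 4.51 × 10⁵ mm⁴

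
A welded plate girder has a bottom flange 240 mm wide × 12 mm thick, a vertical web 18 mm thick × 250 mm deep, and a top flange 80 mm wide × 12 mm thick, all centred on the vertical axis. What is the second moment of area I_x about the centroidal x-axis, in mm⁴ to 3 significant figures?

I_x ≈ 8.18 × 10⁷ mm⁴

Decompose the section into non-overlapping parts with the origin at the bottom-left of its bounding rectangle.
Bottom plate: 240 × 12, A = 2 880 mm², y = 6 mm, Ī = 34 560 mm⁴.
Web plate: 18 × 250, A = 4 500 mm², y = 137 mm, Ī = 23 437 500 mm⁴.
Top plate: 80 × 12, A = 960 mm², y = 268 mm, Ī = 11 520 mm⁴.
Centroid: ȳ = ΣA·y / ΣA = 106.84 mm.
Transfer each piece to the centroidal x-axis using Ī + A·d² with d = y − 106.84:
  bottom plate: d = -100.84 mm → contributes +29 321 435 mm⁴
  web plate: d = 30.158 mm → contributes +27 530 347 mm⁴
  top plate: d = 161.16 mm → contributes +24 944 630 mm⁴
Total I = 81 796 411 mm⁴.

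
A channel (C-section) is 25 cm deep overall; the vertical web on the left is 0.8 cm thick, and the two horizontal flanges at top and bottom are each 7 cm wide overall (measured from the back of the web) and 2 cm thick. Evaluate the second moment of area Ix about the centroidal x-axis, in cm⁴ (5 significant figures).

Treat the section as a set of non-overlapping primitives; coordinates are from the bounding-box lower-left.
Web: 0.8 × 25, A = 20 cm², y = 12.5 cm, Ī = 1041.667 cm⁴.
Top flange (beyond web): 6.2 × 2, A = 12.4 cm², y = 24 cm, Ī = 4.133333 cm⁴.
Bottom flange (beyond web): 6.2 × 2, A = 12.4 cm², y = 1 cm, Ī = 4.133333 cm⁴.
By symmetry the centroid is at mid-height, ȳ = 12.5 cm.
Transfer each piece to the centroidal x-axis using Ī + A·d² with d = y − 12.5:
  web: d = 0 cm → contributes +1041.667 cm⁴
  top flange (beyond web): d = 11.5 cm → contributes +1644.033 cm⁴
  bottom flange (beyond web): d = -11.5 cm → contributes +1644.033 cm⁴
Total I = 4329.733 cm⁴.

Ix ≈ 4329.7 cm⁴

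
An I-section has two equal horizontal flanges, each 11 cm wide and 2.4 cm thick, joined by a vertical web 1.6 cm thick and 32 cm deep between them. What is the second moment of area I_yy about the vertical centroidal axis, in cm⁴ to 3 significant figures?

I_yy ≈ 543 cm⁴

Split into non-overlapping primitives; take the origin at the lower-left of the bounding box.
Bottom flange: 11 × 2.4, A = 26.4 cm², x = 5.5 cm, Ī = 266.2 cm⁴.
Web: 1.6 × 32, A = 51.2 cm², x = 5.5 cm, Ī = 10.923 cm⁴.
Top flange: 11 × 2.4, A = 26.4 cm², x = 5.5 cm, Ī = 266.2 cm⁴.
By symmetry the centroid is at mid-width, x̄ = 5.5 cm.
All pieces are centred on the vertical centroidal axis, so I = ΣĪ = 543.32 cm⁴.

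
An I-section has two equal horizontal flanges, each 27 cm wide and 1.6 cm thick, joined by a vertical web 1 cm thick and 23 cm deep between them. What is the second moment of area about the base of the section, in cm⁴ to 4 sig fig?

Split into non-overlapping primitives; take the origin at the lower-left of the bounding box.
Bottom flange: 27 × 1.6, A = 43.2 cm², y = 0.8 cm, Ī = 9.216 cm⁴.
Web: 1 × 23, A = 23 cm², y = 13.1 cm, Ī = 1013.92 cm⁴.
Top flange: 27 × 1.6, A = 43.2 cm², y = 25.4 cm, Ī = 9.216 cm⁴.
Transfer each piece to the bottom edge using Ī + A·d² with d = y − 0:
  bottom flange: d = 0.8 cm → contributes +36.864 cm⁴
  web: d = 13.1 cm → contributes +4960.95 cm⁴
  top flange: d = 25.4 cm → contributes +27880.1 cm⁴
Total I = 32877.9 cm⁴.

I_base ≈ 3.288 × 10⁴ cm⁴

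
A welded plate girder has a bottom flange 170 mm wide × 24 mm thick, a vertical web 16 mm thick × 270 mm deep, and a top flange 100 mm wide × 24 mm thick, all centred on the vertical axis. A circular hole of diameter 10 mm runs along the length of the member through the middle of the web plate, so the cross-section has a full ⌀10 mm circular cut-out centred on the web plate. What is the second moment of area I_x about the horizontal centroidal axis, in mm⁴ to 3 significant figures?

I_x ≈ 1.61 × 10⁸ mm⁴

Treat the section as a set of non-overlapping primitives; coordinates are from the bounding-box lower-left.
Bottom plate: 170 × 24, A = 4 080 mm², y = 12 mm, Ī = 195 840 mm⁴.
Web plate: 16 × 270, A = 4 320 mm², y = 159 mm, Ī = 26 244 000 mm⁴.
Top plate: 100 × 24, A = 2 400 mm², y = 306 mm, Ī = 115 200 mm⁴.
Hole (subtracted): ⌀10, A = 78.54 mm², y = 159 mm, Ī = 490.87 mm⁴.
Centroid: ȳ = ΣA·y / ΣA = 135.97 mm.
Transfer each piece to the horizontal centroidal axis using Ī + A·d² with d = y − 135.97:
  bottom plate: d = -123.97 mm → contributes +62 895 344 mm⁴
  web plate: d = 23.034 mm → contributes +28 536 076 mm⁴
  top plate: d = 170.03 mm → contributes +69 503 090 mm⁴
  hole: d = 23.034 mm → contributes −42 162 mm⁴
Total I = 160 892 349 mm⁴.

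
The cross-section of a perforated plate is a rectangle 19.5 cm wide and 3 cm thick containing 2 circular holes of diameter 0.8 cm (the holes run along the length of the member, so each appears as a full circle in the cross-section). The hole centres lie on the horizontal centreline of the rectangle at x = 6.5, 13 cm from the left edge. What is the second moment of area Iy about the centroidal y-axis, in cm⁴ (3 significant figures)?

Iy ≈ 1840 cm⁴

Break the section into simple shapes (no overlaps), measuring from the bottom-left corner of the bounding box.
Plate: 19.5 × 3, A = 58.5 cm², x = 9.75 cm, Ī = 1853.7 cm⁴.
Hole 1 (subtracted): ⌀0.8, A = 0.50265 cm², x = 6.5 cm, Ī = 0.020106 cm⁴.
Hole 2 (subtracted): ⌀0.8, A = 0.50265 cm², x = 13 cm, Ī = 0.020106 cm⁴.
By symmetry the centroid is at mid-width, x̄ = 9.75 cm.
Transfer each piece to the centroidal y-axis using Ī + A·d² with d = x − 9.75:
  plate: d = 0 cm → contributes +1853.7 cm⁴
  hole 1: d = -3.25 cm → contributes −5.3294 cm⁴
  hole 2: d = 3.25 cm → contributes −5.3294 cm⁴
Total I = 1843.1 cm⁴.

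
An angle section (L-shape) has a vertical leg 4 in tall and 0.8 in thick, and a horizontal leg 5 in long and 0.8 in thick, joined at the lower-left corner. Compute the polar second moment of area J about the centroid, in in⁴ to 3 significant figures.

Split into non-overlapping primitives; take the origin at the lower-left of the bounding box.
Vertical leg: 0.8 × 4, A = 3.2 in², y = 2 in, Ī = 4.2667 in⁴.
Horizontal leg (remainder): 4.2 × 0.8, A = 3.36 in², y = 0.4 in, Ī = 0.1792 in⁴.
Centroid: ȳ = ΣA·y / ΣA = 1.1805 in.
Transfer each piece to the centroidal x-axis using Ī + A·d² with d = y − 1.1805:
  vertical leg: d = 0.81951 in → contributes +6.4158 in⁴
  horizontal leg (remainder): d = -0.78049 in → contributes +2.226 in⁴
Total I = 8.6418 in⁴.
For the y-axis: x̄ = 1.6805 in.
Repeating about the centroidal y-axis gives I_y = 15.354 in⁴.
Polar second moment: J = I_x + I_y = 23.996 in⁴.

J ≈ 24.0 in⁴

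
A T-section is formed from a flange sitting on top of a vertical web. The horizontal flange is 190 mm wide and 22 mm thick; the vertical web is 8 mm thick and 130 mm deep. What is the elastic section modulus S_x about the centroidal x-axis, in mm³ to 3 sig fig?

S_x ≈ 5.12 × 10⁴ mm³

Decompose the section into non-overlapping parts with the origin at the bottom-left of its bounding rectangle.
Flange: 190 × 22, A = 4 180 mm², y = 141 mm, Ī = 168 593 mm⁴.
Web: 8 × 130, A = 1 040 mm², y = 65 mm, Ī = 1 464 667 mm⁴.
Centroid: ȳ = ΣA·y / ΣA = 125.86 mm.
Transfer each piece to the centroidal x-axis using Ī + A·d² with d = y − 125.86:
  flange: d = 15.142 mm → contributes +1 126 954 mm⁴
  web: d = -60.858 mm → contributes +5 316 541 mm⁴
Total I = 6 443 495 mm⁴.
Extreme fibre distance c = 125.86 mm; S = I/c = 51 196 mm³.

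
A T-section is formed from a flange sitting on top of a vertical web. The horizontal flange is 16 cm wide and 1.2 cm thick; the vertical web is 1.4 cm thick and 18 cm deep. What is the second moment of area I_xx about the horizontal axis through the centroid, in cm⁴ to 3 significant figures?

I_xx ≈ 1690 cm⁴

Treat the section as a set of non-overlapping primitives; coordinates are from the bounding-box lower-left.
Flange: 16 × 1.2, A = 19.2 cm², y = 18.6 cm, Ī = 2.304 cm⁴.
Web: 1.4 × 18, A = 25.2 cm², y = 9 cm, Ī = 680.4 cm⁴.
Centroid: ȳ = ΣA·y / ΣA = 13.151 cm.
Transfer each piece to the horizontal axis through the centroid using Ī + A·d² with d = y − 13.151:
  flange: d = 5.4486 cm → contributes +572.31 cm⁴
  web: d = -4.1514 cm → contributes +1114.7 cm⁴
Total I = 1 687 cm⁴.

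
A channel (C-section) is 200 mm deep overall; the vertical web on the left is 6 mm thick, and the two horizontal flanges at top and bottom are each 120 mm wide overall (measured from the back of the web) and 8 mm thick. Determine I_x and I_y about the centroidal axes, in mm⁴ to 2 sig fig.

Split into non-overlapping primitives; take the origin at the lower-left of the bounding box.
Web: 6 × 200, A = 1 200 mm², y = 100 mm, Ī = 4 000 000 mm⁴.
Top flange (beyond web): 114 × 8, A = 912 mm², y = 196 mm, Ī = 4 864 mm⁴.
Bottom flange (beyond web): 114 × 8, A = 912 mm², y = 4 mm, Ī = 4 864 mm⁴.
By symmetry the centroid is at mid-height, ȳ = 100 mm.
Transfer each piece to the centroidal x-axis using Ī + A·d² with d = y − 100:
  web: d = 0 mm → contributes +4 000 000 mm⁴
  top flange (beyond web): d = 96 mm → contributes +8 409 856 mm⁴
  bottom flange (beyond web): d = -96 mm → contributes +8 409 856 mm⁴
Total I = 20 819 712 mm⁴.
For the y-axis: x̄ = 39.19 mm.
Repeating about the centroidal y-axis gives I_y = 4 584 706 mm⁴.

I_x ≈ 2.1 × 10⁷ mm⁴, I_y ≈ 4.6 × 10⁶ mm⁴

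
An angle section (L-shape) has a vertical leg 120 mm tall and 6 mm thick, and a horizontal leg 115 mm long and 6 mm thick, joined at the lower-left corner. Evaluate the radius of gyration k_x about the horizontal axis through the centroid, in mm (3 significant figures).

k_x ≈ 38.0 mm

Treat the section as a set of non-overlapping primitives; coordinates are from the bounding-box lower-left.
Vertical leg: 6 × 120, A = 720 mm², y = 60 mm, Ī = 864 000 mm⁴.
Horizontal leg (remainder): 109 × 6, A = 654 mm², y = 3 mm, Ī = 1 962 mm⁴.
Centroid: ȳ = ΣA·y / ΣA = 32.869 mm.
Transfer each piece to the horizontal axis through the centroid using Ī + A·d² with d = y − 32.869:
  vertical leg: d = 27.131 mm → contributes +1 393 986 mm⁴
  horizontal leg (remainder): d = -29.869 mm → contributes +585 433 mm⁴
Total I = 1 979 418 mm⁴.
Radius of gyration: k = √(I/A) = √(1 979 418 / 1 374) = 37.956 mm.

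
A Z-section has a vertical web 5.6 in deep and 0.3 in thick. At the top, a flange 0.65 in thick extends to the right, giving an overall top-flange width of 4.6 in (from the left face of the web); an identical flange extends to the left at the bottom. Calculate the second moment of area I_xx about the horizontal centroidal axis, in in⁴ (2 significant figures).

Decompose the section into non-overlapping parts with the origin at the bottom-left of its bounding rectangle.
Web: 0.3 × 5.6, A = 1.68 in², y = 2.8 in, Ī = 4.39 in⁴.
Top flange (beyond web): 4.3 × 0.65, A = 2.795 in², y = 5.275 in, Ī = 0.09841 in⁴.
Bottom flange (beyond web): 4.3 × 0.65, A = 2.795 in², y = 0.325 in, Ī = 0.09841 in⁴.
Centroid: ȳ = ΣA·y / ΣA = 2.8 in.
Transfer each piece to the horizontal centroidal axis using Ī + A·d² with d = y − 2.8:
  web: d = 0 in → contributes +4.39 in⁴
  top flange (beyond web): d = 2.475 in → contributes +17.22 in⁴
  bottom flange (beyond web): d = -2.475 in → contributes +17.22 in⁴
Total I = 38.83 in⁴.

I_xx ≈ 39 in⁴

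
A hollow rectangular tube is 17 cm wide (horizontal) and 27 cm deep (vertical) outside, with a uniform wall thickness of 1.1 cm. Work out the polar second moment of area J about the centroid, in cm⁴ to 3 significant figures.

J ≈ 1.34 × 10⁴ cm⁴

Split into non-overlapping primitives; take the origin at the lower-left of the bounding box.
Outer rectangle: 17 × 27, A = 459 cm², y = 13.5 cm, Ī = 27 884 cm⁴.
Inner void (subtracted): 14.8 × 24.8, A = 367.04 cm², y = 13.5 cm, Ī = 18 812 cm⁴.
By symmetry the centroid is at mid-height, ȳ = 13.5 cm.
All pieces are centred on the centroidal x-axis, so I = ΣĪ (holes subtracted) = 9072.2 cm⁴.
Repeating about the centroidal y-axis gives I_y = 4354.5 cm⁴.
Polar second moment: J = I_x + I_y = 13 427 cm⁴.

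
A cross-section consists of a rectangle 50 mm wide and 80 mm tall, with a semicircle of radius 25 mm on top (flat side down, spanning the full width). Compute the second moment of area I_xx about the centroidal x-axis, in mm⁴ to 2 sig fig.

I_xx ≈ 4.2 × 10⁶ mm⁴

Decompose the section into non-overlapping parts with the origin at the bottom-left of its bounding rectangle.
Rectangular body: 50 × 80, A = 4 000 mm², y = 40 mm, Ī = 2 133 333 mm⁴.
Semicircular cap: semicircle r = 25, A = 981.7 mm², y = 90.61 mm, Ī = 42 874 mm⁴.
Centroid: ȳ = ΣA·y / ΣA = 49.97 mm.
Transfer each piece to the centroidal x-axis using Ī + A·d² with d = y − 49.97:
  rectangular body: d = -9.974 mm → contributes +2 531 234 mm⁴
  semicircular cap: d = 40.64 mm → contributes +1 664 067 mm⁴
Total I = 4 195 301 mm⁴.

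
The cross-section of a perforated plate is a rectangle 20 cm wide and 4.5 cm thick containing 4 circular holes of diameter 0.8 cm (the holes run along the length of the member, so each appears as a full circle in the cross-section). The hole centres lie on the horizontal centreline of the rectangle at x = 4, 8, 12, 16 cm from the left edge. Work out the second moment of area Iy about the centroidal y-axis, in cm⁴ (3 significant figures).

Iy ≈ 2960 cm⁴

Break the section into simple shapes (no overlaps), measuring from the bottom-left corner of the bounding box.
Plate: 20 × 4.5, A = 90 cm², x = 10 cm, Ī = 3 000 cm⁴.
Hole 1 (subtracted): ⌀0.8, A = 0.50265 cm², x = 4 cm, Ī = 0.020106 cm⁴.
Hole 2 (subtracted): ⌀0.8, A = 0.50265 cm², x = 8 cm, Ī = 0.020106 cm⁴.
Hole 3 (subtracted): ⌀0.8, A = 0.50265 cm², x = 12 cm, Ī = 0.020106 cm⁴.
Hole 4 (subtracted): ⌀0.8, A = 0.50265 cm², x = 16 cm, Ī = 0.020106 cm⁴.
By symmetry the centroid is at mid-width, x̄ = 10 cm.
Transfer each piece to the centroidal y-axis using Ī + A·d² with d = x − 10:
  plate: d = 0 cm → contributes +3 000 cm⁴
  hole 1: d = -6 cm → contributes −18.116 cm⁴
  hole 2: d = -2 cm → contributes −2.0307 cm⁴
  hole 3: d = 2 cm → contributes −2.0307 cm⁴
  hole 4: d = 6 cm → contributes −18.116 cm⁴
Total I = 2959.7 cm⁴.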